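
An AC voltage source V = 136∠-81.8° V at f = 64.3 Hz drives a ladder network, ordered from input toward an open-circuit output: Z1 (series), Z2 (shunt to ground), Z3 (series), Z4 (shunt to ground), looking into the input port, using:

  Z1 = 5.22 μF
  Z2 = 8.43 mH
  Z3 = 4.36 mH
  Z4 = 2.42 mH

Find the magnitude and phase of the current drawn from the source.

Step 1 — Angular frequency: ω = 2π·f = 2π·64.3 = 404 rad/s.
Step 2 — Component impedances:
  Z1: Z = 1/(jωC) = -j/(ω·C) = 0 - j474.2 Ω
  Z2: Z = jωL = j·404·0.00843 = 0 + j3.406 Ω
  Z3: Z = jωL = j·404·0.00436 = 0 + j1.761 Ω
  Z4: Z = jωL = j·404·0.00242 = 0 + j0.9777 Ω
Step 3 — Ladder network (open output): work backward from the far end, alternating series and parallel combinations. Z_in = 0 - j472.7 Ω = 472.7∠-90.0° Ω.
Step 4 — Source phasor: V = 136∠-81.8° V = 19.4 - j134.6 V.
Step 5 — Ohm's law: I = V / Z_total = (19.4 - j134.6) / (0 - j472.7) = 0.2848 + j0.04104 A.
Step 6 — Convert to polar: |I| = 0.2877 A, ∠I = 8.2°.

I = 0.2877∠8.2° A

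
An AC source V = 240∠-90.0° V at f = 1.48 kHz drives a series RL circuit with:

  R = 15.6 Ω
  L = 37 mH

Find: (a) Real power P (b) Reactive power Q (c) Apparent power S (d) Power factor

Step 1 — Angular frequency: ω = 2π·f = 2π·1480 = 9299 rad/s.
Step 2 — Component impedances:
  R: Z = R = 15.6 Ω
  L: Z = jωL = j·9299·0.037 = 0 + j344.1 Ω
Step 3 — Series combination: Z_total = R + L = 15.6 + j344.1 Ω = 344.4∠87.4° Ω.
Step 4 — Source phasor: V = 240∠-90.0° V = 0 - j240 V.
Step 5 — Current: I = V / Z = -0.6961 - j0.03156 A = 0.6968∠-177.4° A.
Step 6 — Complex power: S = V·I* = 7.575 + j167.1 VA.
Step 7 — Real power: P = Re(S) = 7.575 W.
Step 8 — Reactive power: Q = Im(S) = 167.1 VAR.
Step 9 — Apparent power: |S| = 167.2 VA.
Step 10 — Power factor: PF = P/|S| = 0.04529 (lagging).

(a) P = 7.575 W  (b) Q = 167.1 VAR  (c) S = 167.2 VA  (d) PF = 0.04529 (lagging)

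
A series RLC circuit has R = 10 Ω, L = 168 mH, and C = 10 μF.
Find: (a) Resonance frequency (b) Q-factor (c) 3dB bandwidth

Step 1 — Resonance: ω₀ = 1/√(LC) = 1/√(0.168·1e-05) = 771.5 rad/s.
Step 2 — f₀ = ω₀/(2π) = 122.8 Hz.
Step 3 — Series Q: Q = ω₀L/R = 771.5·0.168/10 = 12.96.
Step 4 — Bandwidth: Δω = ω₀/Q = 59.52 rad/s; BW = Δω/(2π) = 9.474 Hz.

(a) f₀ = 122.8 Hz  (b) Q = 12.96  (c) BW = 9.474 Hz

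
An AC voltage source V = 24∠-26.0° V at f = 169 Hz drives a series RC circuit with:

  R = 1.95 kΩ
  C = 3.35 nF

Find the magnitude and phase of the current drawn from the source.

Step 1 — Angular frequency: ω = 2π·f = 2π·169 = 1062 rad/s.
Step 2 — Component impedances:
  R: Z = R = 1950 Ω
  C: Z = 1/(jωC) = -j/(ω·C) = 0 - j2.811e+05 Ω
Step 3 — Series combination: Z_total = R + C = 1950 - j2.811e+05 Ω = 2.811e+05∠-89.6° Ω.
Step 4 — Source phasor: V = 24∠-26.0° V = 21.57 - j10.52 V.
Step 5 — Ohm's law: I = V / Z_total = (21.57 - j10.52) / (1950 - j2.811e+05) = 3.796e-05 + j7.647e-05 A.
Step 6 — Convert to polar: |I| = 8.537e-05 A, ∠I = 63.6°.

I = 8.537e-05∠63.6° A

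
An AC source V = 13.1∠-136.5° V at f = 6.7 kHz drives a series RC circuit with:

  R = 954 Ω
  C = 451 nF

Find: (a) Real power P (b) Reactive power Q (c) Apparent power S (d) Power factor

Step 1 — Angular frequency: ω = 2π·f = 2π·6700 = 4.21e+04 rad/s.
Step 2 — Component impedances:
  R: Z = R = 954 Ω
  C: Z = 1/(jωC) = -j/(ω·C) = 0 - j52.67 Ω
Step 3 — Series combination: Z_total = R + C = 954 - j52.67 Ω = 955.5∠-3.2° Ω.
Step 4 — Source phasor: V = 13.1∠-136.5° V = -9.502 - j9.017 V.
Step 5 — Current: I = V / Z = -0.00941 - j0.009972 A = 0.01371∠-133.3° A.
Step 6 — Complex power: S = V·I* = 0.1793 - j0.009901 VA.
Step 7 — Real power: P = Re(S) = 0.1793 W.
Step 8 — Reactive power: Q = Im(S) = -0.009901 VAR.
Step 9 — Apparent power: |S| = 0.1796 VA.
Step 10 — Power factor: PF = P/|S| = 0.9985 (leading).

(a) P = 0.1793 W  (b) Q = -0.009901 VAR  (c) S = 0.1796 VA  (d) PF = 0.9985 (leading)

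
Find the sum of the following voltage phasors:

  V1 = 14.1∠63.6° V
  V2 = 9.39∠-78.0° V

Step 1 — Convert each phasor to rectangular form:
  V1 = 14.1·(cos(63.6°) + j·sin(63.6°)) = 6.269 + j12.63 V
  V2 = 9.39·(cos(-78.0°) + j·sin(-78.0°)) = 1.952 - j9.185 V
Step 2 — Sum components: V_total = 8.222 + j3.445 V.
Step 3 — Convert to polar: |V_total| = 8.914 V, ∠V_total = 22.7°.

V_total = 8.914∠22.7° V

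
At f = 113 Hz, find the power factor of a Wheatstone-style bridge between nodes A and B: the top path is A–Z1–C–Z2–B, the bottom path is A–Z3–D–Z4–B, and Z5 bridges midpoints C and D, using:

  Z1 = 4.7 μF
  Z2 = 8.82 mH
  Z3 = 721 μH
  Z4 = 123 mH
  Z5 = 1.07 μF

Step 1 — Angular frequency: ω = 2π·f = 2π·113 = 710 rad/s.
Step 2 — Component impedances:
  Z1: Z = 1/(jωC) = -j/(ω·C) = 0 - j299.7 Ω
  Z2: Z = jωL = j·710·0.00882 = 0 + j6.262 Ω
  Z3: Z = jωL = j·710·0.000721 = 0 + j0.5119 Ω
  Z4: Z = jωL = j·710·0.123 = 0 + j87.33 Ω
  Z5: Z = 1/(jωC) = -j/(ω·C) = 0 - j1316 Ω
Step 3 — Bridge requires nodal analysis (the Z5 bridge couples midpoints C and D, so the two paths cannot be reduced to a simple series/parallel combination). Setting node B to ground and injecting 1 A at node A, the 3-node admittance system at A, C, D solves to V_A = Z_AB = 0 + j139.1 Ω = 139.1∠90.0° Ω.
Step 4 — Power factor: PF = cos(φ) = Re(Z)/|Z| = 0/139.1 = 0.
Step 5 — Type: Im(Z) = 139.1 ⇒ lagging (phase φ = 90.0°).

PF = 0 (lagging, φ = 90.0°)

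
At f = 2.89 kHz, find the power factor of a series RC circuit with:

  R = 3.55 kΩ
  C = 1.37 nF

Step 1 — Angular frequency: ω = 2π·f = 2π·2890 = 1.816e+04 rad/s.
Step 2 — Component impedances:
  R: Z = R = 3550 Ω
  C: Z = 1/(jωC) = -j/(ω·C) = 0 - j4.02e+04 Ω
Step 3 — Series combination: Z_total = R + C = 3550 - j4.02e+04 Ω = 4.035e+04∠-85.0° Ω.
Step 4 — Power factor: PF = cos(φ) = Re(Z)/|Z| = 3550/40354 = 0.08797.
Step 5 — Type: Im(Z) = -4.02e+04 ⇒ leading (phase φ = -85.0°).

PF = 0.08797 (leading, φ = -85.0°)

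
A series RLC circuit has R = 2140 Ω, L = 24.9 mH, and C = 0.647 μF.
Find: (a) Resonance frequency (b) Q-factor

Step 1 — Resonance condition Im(Z)=0 gives ω₀ = 1/√(LC).
Step 2 — ω₀ = 1/√(0.0249·6.47e-07) = 7879 rad/s.
Step 3 — f₀ = ω₀/(2π) = 1254 Hz.
Step 4 — Series Q: Q = ω₀L/R = 7879·0.0249/2140 = 0.09167.

(a) f₀ = 1254 Hz  (b) Q = 0.09167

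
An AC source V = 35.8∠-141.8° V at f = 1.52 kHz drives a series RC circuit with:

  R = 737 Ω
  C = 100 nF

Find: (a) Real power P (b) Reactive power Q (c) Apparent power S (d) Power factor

Step 1 — Angular frequency: ω = 2π·f = 2π·1520 = 9550 rad/s.
Step 2 — Component impedances:
  R: Z = R = 737 Ω
  C: Z = 1/(jωC) = -j/(ω·C) = 0 - j1047 Ω
Step 3 — Series combination: Z_total = R + C = 737 - j1047 Ω = 1280∠-54.9° Ω.
Step 4 — Source phasor: V = 35.8∠-141.8° V = -28.13 - j22.14 V.
Step 5 — Current: I = V / Z = 0.001492 - j0.02792 A = 0.02796∠-86.9° A.
Step 6 — Complex power: S = V·I* = 0.5761 - j0.8185 VA.
Step 7 — Real power: P = Re(S) = 0.5761 W.
Step 8 — Reactive power: Q = Im(S) = -0.8185 VAR.
Step 9 — Apparent power: |S| = 1.001 VA.
Step 10 — Power factor: PF = P/|S| = 0.5756 (leading).

(a) P = 0.5761 W  (b) Q = -0.8185 VAR  (c) S = 1.001 VA  (d) PF = 0.5756 (leading)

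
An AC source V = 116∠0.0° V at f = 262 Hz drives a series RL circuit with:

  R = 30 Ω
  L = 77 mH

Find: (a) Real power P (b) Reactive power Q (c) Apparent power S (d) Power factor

Step 1 — Angular frequency: ω = 2π·f = 2π·262 = 1646 rad/s.
Step 2 — Component impedances:
  R: Z = R = 30 Ω
  L: Z = jωL = j·1646·0.077 = 0 + j126.8 Ω
Step 3 — Series combination: Z_total = R + L = 30 + j126.8 Ω = 130.3∠76.7° Ω.
Step 4 — Source phasor: V = 116∠0.0° V = 116 V.
Step 5 — Current: I = V / Z = 0.2051 - j0.8666 A = 0.8905∠-76.7° A.
Step 6 — Complex power: S = V·I* = 23.79 + j100.5 VA.
Step 7 — Real power: P = Re(S) = 23.79 W.
Step 8 — Reactive power: Q = Im(S) = 100.5 VAR.
Step 9 — Apparent power: |S| = 103.3 VA.
Step 10 — Power factor: PF = P/|S| = 0.2303 (lagging).

(a) P = 23.79 W  (b) Q = 100.5 VAR  (c) S = 103.3 VA  (d) PF = 0.2303 (lagging)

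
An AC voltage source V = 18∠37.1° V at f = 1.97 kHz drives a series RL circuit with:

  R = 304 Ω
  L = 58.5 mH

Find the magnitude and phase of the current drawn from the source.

Step 1 — Angular frequency: ω = 2π·f = 2π·1970 = 1.238e+04 rad/s.
Step 2 — Component impedances:
  R: Z = R = 304 Ω
  L: Z = jωL = j·1.238e+04·0.0585 = 0 + j724.1 Ω
Step 3 — Series combination: Z_total = R + L = 304 + j724.1 Ω = 785.3∠67.2° Ω.
Step 4 — Source phasor: V = 18∠37.1° V = 14.36 + j10.86 V.
Step 5 — Ohm's law: I = V / Z_total = (14.36 + j10.86) / (304 + j724.1) = 0.01982 - j0.0115 A.
Step 6 — Convert to polar: |I| = 0.02292 A, ∠I = -30.1°.

I = 0.02292∠-30.1° A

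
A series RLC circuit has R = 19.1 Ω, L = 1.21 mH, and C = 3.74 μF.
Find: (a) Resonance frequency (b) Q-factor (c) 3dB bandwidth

Step 1 — Resonance: ω₀ = 1/√(LC) = 1/√(0.00121·3.74e-06) = 1.487e+04 rad/s.
Step 2 — f₀ = ω₀/(2π) = 2366 Hz.
Step 3 — Series Q: Q = ω₀L/R = 1.487e+04·0.00121/19.1 = 0.9417.
Step 4 — Bandwidth: Δω = ω₀/Q = 1.579e+04 rad/s; BW = Δω/(2π) = 2512 Hz.

(a) f₀ = 2366 Hz  (b) Q = 0.9417  (c) BW = 2512 Hz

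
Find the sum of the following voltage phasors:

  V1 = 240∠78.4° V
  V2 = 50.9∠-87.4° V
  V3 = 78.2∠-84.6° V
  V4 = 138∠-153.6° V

Step 1 — Convert each phasor to rectangular form:
  V1 = 240·(cos(78.4°) + j·sin(78.4°)) = 48.26 + j235.1 V
  V2 = 50.9·(cos(-87.4°) + j·sin(-87.4°)) = 2.309 - j50.85 V
  V3 = 78.2·(cos(-84.6°) + j·sin(-84.6°)) = 7.359 - j77.85 V
  V4 = 138·(cos(-153.6°) + j·sin(-153.6°)) = -123.6 - j61.36 V
Step 2 — Sum components: V_total = -65.68 + j45.04 V.
Step 3 — Convert to polar: |V_total| = 79.64 V, ∠V_total = 145.6°.

V_total = 79.64∠145.6° V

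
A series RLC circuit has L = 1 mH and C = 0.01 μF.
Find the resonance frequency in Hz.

Step 1 — Resonance condition Im(Z)=0 gives ω₀ = 1/√(LC).
Step 2 — ω₀ = 1/√(0.001·1e-08) = 3.162e+05 rad/s.
Step 3 — f₀ = ω₀/(2π) = 5.033e+04 Hz.

f₀ = 5.033e+04 Hz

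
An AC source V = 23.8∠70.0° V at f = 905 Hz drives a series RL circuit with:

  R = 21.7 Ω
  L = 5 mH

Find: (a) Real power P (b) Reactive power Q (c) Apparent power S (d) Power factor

Step 1 — Angular frequency: ω = 2π·f = 2π·905 = 5686 rad/s.
Step 2 — Component impedances:
  R: Z = R = 21.7 Ω
  L: Z = jωL = j·5686·0.005 = 0 + j28.43 Ω
Step 3 — Series combination: Z_total = R + L = 21.7 + j28.43 Ω = 35.77∠52.6° Ω.
Step 4 — Source phasor: V = 23.8∠70.0° V = 8.14 + j22.36 V.
Step 5 — Current: I = V / Z = 0.6351 + j0.1985 A = 0.6654∠17.4° A.
Step 6 — Complex power: S = V·I* = 9.609 + j12.59 VA.
Step 7 — Real power: P = Re(S) = 9.609 W.
Step 8 — Reactive power: Q = Im(S) = 12.59 VAR.
Step 9 — Apparent power: |S| = 15.84 VA.
Step 10 — Power factor: PF = P/|S| = 0.6067 (lagging).

(a) P = 9.609 W  (b) Q = 12.59 VAR  (c) S = 15.84 VA  (d) PF = 0.6067 (lagging)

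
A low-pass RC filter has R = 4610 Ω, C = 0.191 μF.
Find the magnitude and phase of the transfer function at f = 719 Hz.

Step 1 — Angular frequency: ω = 2π·719 = 4518 rad/s.
Step 2 — Transfer function: H(jω) = 1/(1 + jωRC).
Step 3 — Denominator: 1 + jωRC = 1 + j·4518·4610·1.91e-07 = 1 + j3.978.
Step 4 — H = 0.05944 - j0.2365.
Step 5 — Magnitude: |H| = 0.2438 (-12.3 dB); phase: φ = -75.9°.

|H| = 0.2438 (-12.3 dB), φ = -75.9°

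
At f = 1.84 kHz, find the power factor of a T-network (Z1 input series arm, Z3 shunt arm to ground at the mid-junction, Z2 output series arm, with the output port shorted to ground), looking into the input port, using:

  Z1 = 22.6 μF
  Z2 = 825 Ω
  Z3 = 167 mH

Step 1 — Angular frequency: ω = 2π·f = 2π·1840 = 1.156e+04 rad/s.
Step 2 — Component impedances:
  Z1: Z = 1/(jωC) = -j/(ω·C) = 0 - j3.827 Ω
  Z2: Z = R = 825 Ω
  Z3: Z = jωL = j·1.156e+04·0.167 = 0 + j1931 Ω
Step 3 — With the output port shorted to ground, the output series arm Z2 runs from the junction to ground; the shunt arm Z3 also runs from the junction to ground. They appear in parallel: Z3 || Z2 = 697.6 + j298.1 Ω.
Step 4 — Series with input arm Z1: Z_in = Z1 + (Z3 || Z2) = 697.6 + j294.3 Ω = 757.1∠22.9° Ω.
Step 5 — Power factor: PF = cos(φ) = Re(Z)/|Z| = 697.6/757.1 = 0.9214.
Step 6 — Type: Im(Z) = 294.3 ⇒ lagging (phase φ = 22.9°).

PF = 0.9214 (lagging, φ = 22.9°)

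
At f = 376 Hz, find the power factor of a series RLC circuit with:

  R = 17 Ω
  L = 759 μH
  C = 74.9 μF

Step 1 — Angular frequency: ω = 2π·f = 2π·376 = 2362 rad/s.
Step 2 — Component impedances:
  R: Z = R = 17 Ω
  L: Z = jωL = j·2362·0.000759 = 0 + j1.793 Ω
  C: Z = 1/(jωC) = -j/(ω·C) = 0 - j5.651 Ω
Step 3 — Series combination: Z_total = R + L + C = 17 - j3.858 Ω = 17.43∠-12.8° Ω.
Step 4 — Power factor: PF = cos(φ) = Re(Z)/|Z| = 17/17.432 = 0.9752.
Step 5 — Type: Im(Z) = -3.858 ⇒ leading (phase φ = -12.8°).

PF = 0.9752 (leading, φ = -12.8°)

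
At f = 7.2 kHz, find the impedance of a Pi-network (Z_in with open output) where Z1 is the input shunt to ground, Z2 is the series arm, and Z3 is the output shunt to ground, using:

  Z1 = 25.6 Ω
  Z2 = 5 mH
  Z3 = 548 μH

Step 1 — Angular frequency: ω = 2π·f = 2π·7200 = 4.524e+04 rad/s.
Step 2 — Component impedances:
  Z1: Z = R = 25.6 Ω
  Z2: Z = jωL = j·4.524e+04·0.005 = 0 + j226.2 Ω
  Z3: Z = jωL = j·4.524e+04·0.000548 = 0 + j24.79 Ω
Step 3 — With open output, the series arm Z2 and the output shunt Z3 appear in series to ground: Z2 + Z3 = 0 + j251 Ω.
Step 4 — Parallel with input shunt Z1: Z_in = Z1 || (Z2 + Z3) = 25.34 + j2.584 Ω = 25.47∠5.8° Ω.

Z = 25.34 + j2.584 Ω = 25.47∠5.8° Ω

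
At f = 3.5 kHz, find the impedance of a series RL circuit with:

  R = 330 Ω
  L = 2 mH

Step 1 — Angular frequency: ω = 2π·f = 2π·3500 = 2.199e+04 rad/s.
Step 2 — Component impedances:
  R: Z = R = 330 Ω
  L: Z = jωL = j·2.199e+04·0.002 = 0 + j43.98 Ω
Step 3 — Series combination: Z_total = R + L = 330 + j43.98 Ω = 332.9∠7.6° Ω.

Z = 330 + j43.98 Ω = 332.9∠7.6° Ω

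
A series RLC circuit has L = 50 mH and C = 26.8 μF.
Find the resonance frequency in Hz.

Step 1 — Resonance condition Im(Z)=0 gives ω₀ = 1/√(LC).
Step 2 — ω₀ = 1/√(0.05·2.68e-05) = 863.9 rad/s.
Step 3 — f₀ = ω₀/(2π) = 137.5 Hz.

f₀ = 137.5 Hz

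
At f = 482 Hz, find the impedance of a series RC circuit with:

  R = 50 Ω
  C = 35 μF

Step 1 — Angular frequency: ω = 2π·f = 2π·482 = 3028 rad/s.
Step 2 — Component impedances:
  R: Z = R = 50 Ω
  C: Z = 1/(jωC) = -j/(ω·C) = 0 - j9.434 Ω
Step 3 — Series combination: Z_total = R + C = 50 - j9.434 Ω = 50.88∠-10.7° Ω.

Z = 50 - j9.434 Ω = 50.88∠-10.7° Ω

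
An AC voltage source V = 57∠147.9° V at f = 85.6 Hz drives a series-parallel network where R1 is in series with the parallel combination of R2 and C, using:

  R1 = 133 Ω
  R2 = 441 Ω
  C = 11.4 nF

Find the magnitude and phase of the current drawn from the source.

Step 1 — Angular frequency: ω = 2π·f = 2π·85.6 = 537.8 rad/s.
Step 2 — Component impedances:
  R1: Z = R = 133 Ω
  R2: Z = R = 441 Ω
  C: Z = 1/(jωC) = -j/(ω·C) = 0 - j1.631e+05 Ω
Step 3 — Parallel branch: R2 || C = 1/(1/R2 + 1/C) = 441 - j1.192 Ω.
Step 4 — Series with R1: Z_total = R1 + (R2 || C) = 574 - j1.192 Ω = 574∠-0.1° Ω.
Step 5 — Source phasor: V = 57∠147.9° V = -48.29 + j30.29 V.
Step 6 — Ohm's law: I = V / Z_total = (-48.29 + j30.29) / (574 - j1.192) = -0.08423 + j0.05259 A.
Step 7 — Convert to polar: |I| = 0.0993 A, ∠I = 148.0°.

I = 0.0993∠148.0° A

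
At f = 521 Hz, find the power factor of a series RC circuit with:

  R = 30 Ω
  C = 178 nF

Step 1 — Angular frequency: ω = 2π·f = 2π·521 = 3274 rad/s.
Step 2 — Component impedances:
  R: Z = R = 30 Ω
  C: Z = 1/(jωC) = -j/(ω·C) = 0 - j1716 Ω
Step 3 — Series combination: Z_total = R + C = 30 - j1716 Ω = 1716∠-89.0° Ω.
Step 4 — Power factor: PF = cos(φ) = Re(Z)/|Z| = 30/1716 = 0.01748.
Step 5 — Type: Im(Z) = -1716 ⇒ leading (phase φ = -89.0°).

PF = 0.01748 (leading, φ = -89.0°)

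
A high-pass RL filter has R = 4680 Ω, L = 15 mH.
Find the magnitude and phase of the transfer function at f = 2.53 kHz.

Step 1 — Angular frequency: ω = 2π·2530 = 1.59e+04 rad/s.
Step 2 — Transfer function: H(jω) = jωL/(R + jωL).
Step 3 — Numerator jωL = j·238.4; denominator R + jωL = 4680 + j238.4.
Step 4 — H = 0.002589 + j0.05082.
Step 5 — Magnitude: |H| = 0.05088 (-25.9 dB); phase: φ = 87.1°.

|H| = 0.05088 (-25.9 dB), φ = 87.1°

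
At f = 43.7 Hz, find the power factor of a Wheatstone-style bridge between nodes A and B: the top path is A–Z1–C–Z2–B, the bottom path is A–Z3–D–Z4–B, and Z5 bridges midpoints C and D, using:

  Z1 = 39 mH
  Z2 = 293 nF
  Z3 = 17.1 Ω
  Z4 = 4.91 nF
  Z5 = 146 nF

Step 1 — Angular frequency: ω = 2π·f = 2π·43.7 = 274.6 rad/s.
Step 2 — Component impedances:
  Z1: Z = jωL = j·274.6·0.039 = 0 + j10.71 Ω
  Z2: Z = 1/(jωC) = -j/(ω·C) = 0 - j1.243e+04 Ω
  Z3: Z = R = 17.1 Ω
  Z4: Z = 1/(jωC) = -j/(ω·C) = 0 - j7.417e+05 Ω
  Z5: Z = 1/(jωC) = -j/(ω·C) = 0 - j2.495e+04 Ω
Step 3 — Bridge requires nodal analysis (the Z5 bridge couples midpoints C and D, so the two paths cannot be reduced to a simple series/parallel combination). Setting node B to ground and injecting 1 A at node A, the 3-node admittance system at A, C, D solves to V_A = Z_AB = 0.004402 - j1.221e+04 Ω = 1.221e+04∠-90.0° Ω.
Step 4 — Power factor: PF = cos(φ) = Re(Z)/|Z| = 0.0044023/12215 = 3.604e-07.
Step 5 — Type: Im(Z) = -1.221e+04 ⇒ leading (phase φ = -90.0°).

PF = 3.604e-07 (leading, φ = -90.0°)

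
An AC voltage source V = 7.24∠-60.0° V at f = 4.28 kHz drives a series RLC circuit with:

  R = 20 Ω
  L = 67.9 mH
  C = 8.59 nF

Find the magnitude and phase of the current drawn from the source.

Step 1 — Angular frequency: ω = 2π·f = 2π·4280 = 2.689e+04 rad/s.
Step 2 — Component impedances:
  R: Z = R = 20 Ω
  L: Z = jωL = j·2.689e+04·0.0679 = 0 + j1826 Ω
  C: Z = 1/(jωC) = -j/(ω·C) = 0 - j4329 Ω
Step 3 — Series combination: Z_total = R + L + C = 20 - j2503 Ω = 2503∠-89.5° Ω.
Step 4 — Source phasor: V = 7.24∠-60.0° V = 3.62 - j6.27 V.
Step 5 — Ohm's law: I = V / Z_total = (3.62 - j6.27) / (20 - j2503) = 0.002516 + j0.001426 A.
Step 6 — Convert to polar: |I| = 0.002892 A, ∠I = 29.5°.

I = 0.002892∠29.5° A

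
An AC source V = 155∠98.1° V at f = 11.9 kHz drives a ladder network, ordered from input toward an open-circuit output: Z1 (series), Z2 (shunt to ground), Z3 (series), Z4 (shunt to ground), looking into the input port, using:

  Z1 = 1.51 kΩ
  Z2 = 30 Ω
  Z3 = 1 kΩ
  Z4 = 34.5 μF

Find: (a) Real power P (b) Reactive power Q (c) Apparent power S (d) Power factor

Step 1 — Angular frequency: ω = 2π·f = 2π·1.19e+04 = 7.477e+04 rad/s.
Step 2 — Component impedances:
  Z1: Z = R = 1510 Ω
  Z2: Z = R = 30 Ω
  Z3: Z = R = 1000 Ω
  Z4: Z = 1/(jωC) = -j/(ω·C) = 0 - j0.3877 Ω
Step 3 — Ladder network (open output): work backward from the far end, alternating series and parallel combinations. Z_in = 1539 - j0.0003289 Ω = 1539∠-0.0° Ω.
Step 4 — Source phasor: V = 155∠98.1° V = -21.84 + j153.5 V.
Step 5 — Current: I = V / Z = -0.01419 + j0.0997 A = 0.1007∠98.1° A.
Step 6 — Complex power: S = V·I* = 15.61 - j3.335e-06 VA.
Step 7 — Real power: P = Re(S) = 15.61 W.
Step 8 — Reactive power: Q = Im(S) = -3.335e-06 VAR.
Step 9 — Apparent power: |S| = 15.61 VA.
Step 10 — Power factor: PF = P/|S| = 1 (leading).

(a) P = 15.61 W  (b) Q = -3.335e-06 VAR  (c) S = 15.61 VA  (d) PF = 1 (leading)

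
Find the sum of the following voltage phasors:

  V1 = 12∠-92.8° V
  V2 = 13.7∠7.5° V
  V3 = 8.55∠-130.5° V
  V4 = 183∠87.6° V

Step 1 — Convert each phasor to rectangular form:
  V1 = 12·(cos(-92.8°) + j·sin(-92.8°)) = -0.5862 - j11.99 V
  V2 = 13.7·(cos(7.5°) + j·sin(7.5°)) = 13.58 + j1.788 V
  V3 = 8.55·(cos(-130.5°) + j·sin(-130.5°)) = -5.553 - j6.501 V
  V4 = 183·(cos(87.6°) + j·sin(87.6°)) = 7.663 + j182.8 V
Step 2 — Sum components: V_total = 15.11 + j166.1 V.
Step 3 — Convert to polar: |V_total| = 166.8 V, ∠V_total = 84.8°.

V_total = 166.8∠84.8° V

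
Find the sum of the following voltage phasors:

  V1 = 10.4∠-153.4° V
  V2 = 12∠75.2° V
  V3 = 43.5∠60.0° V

Step 1 — Convert each phasor to rectangular form:
  V1 = 10.4·(cos(-153.4°) + j·sin(-153.4°)) = -9.299 - j4.657 V
  V2 = 12·(cos(75.2°) + j·sin(75.2°)) = 3.065 + j11.6 V
  V3 = 43.5·(cos(60.0°) + j·sin(60.0°)) = 21.75 + j37.67 V
Step 2 — Sum components: V_total = 15.52 + j44.62 V.
Step 3 — Convert to polar: |V_total| = 47.24 V, ∠V_total = 70.8°.

V_total = 47.24∠70.8° V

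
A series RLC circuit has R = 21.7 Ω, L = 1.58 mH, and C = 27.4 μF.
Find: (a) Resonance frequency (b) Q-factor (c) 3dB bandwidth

Step 1 — Resonance: ω₀ = 1/√(LC) = 1/√(0.00158·2.74e-05) = 4806 rad/s.
Step 2 — f₀ = ω₀/(2π) = 764.9 Hz.
Step 3 — Series Q: Q = ω₀L/R = 4806·0.00158/21.7 = 0.3499.
Step 4 — Bandwidth: Δω = ω₀/Q = 1.373e+04 rad/s; BW = Δω/(2π) = 2186 Hz.

(a) f₀ = 764.9 Hz  (b) Q = 0.3499  (c) BW = 2186 Hz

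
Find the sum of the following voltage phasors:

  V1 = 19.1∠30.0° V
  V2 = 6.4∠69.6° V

Step 1 — Convert each phasor to rectangular form:
  V1 = 19.1·(cos(30.0°) + j·sin(30.0°)) = 16.54 + j9.55 V
  V2 = 6.4·(cos(69.6°) + j·sin(69.6°)) = 2.231 + j5.999 V
Step 2 — Sum components: V_total = 18.77 + j15.55 V.
Step 3 — Convert to polar: |V_total| = 24.38 V, ∠V_total = 39.6°.

V_total = 24.38∠39.6° V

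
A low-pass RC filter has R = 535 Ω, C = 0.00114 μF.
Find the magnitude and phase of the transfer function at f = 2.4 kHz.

Step 1 — Angular frequency: ω = 2π·2400 = 1.508e+04 rad/s.
Step 2 — Transfer function: H(jω) = 1/(1 + jωRC).
Step 3 — Denominator: 1 + jωRC = 1 + j·1.508e+04·535·1.14e-09 = 1 + j0.009197.
Step 4 — H = 0.9999 - j0.009196.
Step 5 — Magnitude: |H| = 1 (-0.0 dB); phase: φ = -0.5°.

|H| = 1 (-0.0 dB), φ = -0.5°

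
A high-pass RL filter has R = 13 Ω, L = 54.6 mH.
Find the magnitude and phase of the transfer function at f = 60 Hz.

Step 1 — Angular frequency: ω = 2π·60 = 377 rad/s.
Step 2 — Transfer function: H(jω) = jωL/(R + jωL).
Step 3 — Numerator jωL = j·20.58; denominator R + jωL = 13 + j20.58.
Step 4 — H = 0.7149 + j0.4515.
Step 5 — Magnitude: |H| = 0.8455 (-1.5 dB); phase: φ = 32.3°.

|H| = 0.8455 (-1.5 dB), φ = 32.3°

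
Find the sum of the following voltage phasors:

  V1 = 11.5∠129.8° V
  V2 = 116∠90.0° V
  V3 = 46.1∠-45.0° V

Step 1 — Convert each phasor to rectangular form:
  V1 = 11.5·(cos(129.8°) + j·sin(129.8°)) = -7.361 + j8.835 V
  V2 = 116·(cos(90.0°) + j·sin(90.0°)) = 0 + j116 V
  V3 = 46.1·(cos(-45.0°) + j·sin(-45.0°)) = 32.6 - j32.6 V
Step 2 — Sum components: V_total = 25.24 + j92.24 V.
Step 3 — Convert to polar: |V_total| = 95.63 V, ∠V_total = 74.7°.

V_total = 95.63∠74.7° V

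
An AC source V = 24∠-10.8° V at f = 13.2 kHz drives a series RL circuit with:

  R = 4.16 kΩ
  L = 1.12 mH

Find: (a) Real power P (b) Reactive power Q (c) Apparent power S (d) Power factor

Step 1 — Angular frequency: ω = 2π·f = 2π·1.32e+04 = 8.294e+04 rad/s.
Step 2 — Component impedances:
  R: Z = R = 4160 Ω
  L: Z = jωL = j·8.294e+04·0.00112 = 0 + j92.89 Ω
Step 3 — Series combination: Z_total = R + L = 4160 + j92.89 Ω = 4161∠1.3° Ω.
Step 4 — Source phasor: V = 24∠-10.8° V = 23.57 - j4.497 V.
Step 5 — Current: I = V / Z = 0.00564 - j0.001207 A = 0.005768∠-12.1° A.
Step 6 — Complex power: S = V·I* = 0.1384 + j0.00309 VA.
Step 7 — Real power: P = Re(S) = 0.1384 W.
Step 8 — Reactive power: Q = Im(S) = 0.00309 VAR.
Step 9 — Apparent power: |S| = 0.1384 VA.
Step 10 — Power factor: PF = P/|S| = 0.9998 (lagging).

(a) P = 0.1384 W  (b) Q = 0.00309 VAR  (c) S = 0.1384 VA  (d) PF = 0.9998 (lagging)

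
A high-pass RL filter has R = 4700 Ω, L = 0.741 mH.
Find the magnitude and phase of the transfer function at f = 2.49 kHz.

Step 1 — Angular frequency: ω = 2π·2490 = 1.565e+04 rad/s.
Step 2 — Transfer function: H(jω) = jωL/(R + jωL).
Step 3 — Numerator jωL = j·11.59; denominator R + jωL = 4700 + j11.59.
Step 4 — H = 6.084e-06 + j0.002467.
Step 5 — Magnitude: |H| = 0.002467 (-52.2 dB); phase: φ = 89.9°.

|H| = 0.002467 (-52.2 dB), φ = 89.9°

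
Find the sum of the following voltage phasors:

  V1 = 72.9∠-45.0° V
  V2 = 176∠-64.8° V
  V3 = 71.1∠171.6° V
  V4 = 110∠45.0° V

Step 1 — Convert each phasor to rectangular form:
  V1 = 72.9·(cos(-45.0°) + j·sin(-45.0°)) = 51.55 - j51.55 V
  V2 = 176·(cos(-64.8°) + j·sin(-64.8°)) = 74.94 - j159.2 V
  V3 = 71.1·(cos(171.6°) + j·sin(171.6°)) = -70.34 + j10.39 V
  V4 = 110·(cos(45.0°) + j·sin(45.0°)) = 77.78 + j77.78 V
Step 2 — Sum components: V_total = 133.9 - j122.6 V.
Step 3 — Convert to polar: |V_total| = 181.6 V, ∠V_total = -42.5°.

V_total = 181.6∠-42.5° V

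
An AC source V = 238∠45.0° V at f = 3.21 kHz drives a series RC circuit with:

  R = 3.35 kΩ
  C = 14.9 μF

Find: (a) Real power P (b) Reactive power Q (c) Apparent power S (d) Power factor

Step 1 — Angular frequency: ω = 2π·f = 2π·3210 = 2.017e+04 rad/s.
Step 2 — Component impedances:
  R: Z = R = 3350 Ω
  C: Z = 1/(jωC) = -j/(ω·C) = 0 - j3.328 Ω
Step 3 — Series combination: Z_total = R + C = 3350 - j3.328 Ω = 3350∠-0.1° Ω.
Step 4 — Source phasor: V = 238∠45.0° V = 168.3 + j168.3 V.
Step 5 — Current: I = V / Z = 0.05019 + j0.05029 A = 0.07104∠45.1° A.
Step 6 — Complex power: S = V·I* = 16.91 - j0.0168 VA.
Step 7 — Real power: P = Re(S) = 16.91 W.
Step 8 — Reactive power: Q = Im(S) = -0.0168 VAR.
Step 9 — Apparent power: |S| = 16.91 VA.
Step 10 — Power factor: PF = P/|S| = 1 (leading).

(a) P = 16.91 W  (b) Q = -0.0168 VAR  (c) S = 16.91 VA  (d) PF = 1 (leading)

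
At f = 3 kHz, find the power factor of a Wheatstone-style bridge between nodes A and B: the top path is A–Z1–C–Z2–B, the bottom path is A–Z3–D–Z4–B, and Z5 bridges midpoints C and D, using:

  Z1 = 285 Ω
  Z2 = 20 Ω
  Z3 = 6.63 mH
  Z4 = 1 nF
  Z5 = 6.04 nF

Step 1 — Angular frequency: ω = 2π·f = 2π·3000 = 1.885e+04 rad/s.
Step 2 — Component impedances:
  Z1: Z = R = 285 Ω
  Z2: Z = R = 20 Ω
  Z3: Z = jωL = j·1.885e+04·0.00663 = 0 + j125 Ω
  Z4: Z = 1/(jωC) = -j/(ω·C) = 0 - j5.305e+04 Ω
  Z5: Z = 1/(jωC) = -j/(ω·C) = 0 - j8783 Ω
Step 3 — Bridge requires nodal analysis (the Z5 bridge couples midpoints C and D, so the two paths cannot be reduced to a simple series/parallel combination). Setting node B to ground and injecting 1 A at node A, the 3-node admittance system at A, C, D solves to V_A = Z_AB = 304.6 - j11.17 Ω = 304.8∠-2.1° Ω.
Step 4 — Power factor: PF = cos(φ) = Re(Z)/|Z| = 304.6/304.8 = 0.9993.
Step 5 — Type: Im(Z) = -11.17 ⇒ leading (phase φ = -2.1°).

PF = 0.9993 (leading, φ = -2.1°)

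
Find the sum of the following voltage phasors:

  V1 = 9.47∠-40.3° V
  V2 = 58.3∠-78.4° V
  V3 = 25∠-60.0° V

Step 1 — Convert each phasor to rectangular form:
  V1 = 9.47·(cos(-40.3°) + j·sin(-40.3°)) = 7.222 - j6.125 V
  V2 = 58.3·(cos(-78.4°) + j·sin(-78.4°)) = 11.72 - j57.11 V
  V3 = 25·(cos(-60.0°) + j·sin(-60.0°)) = 12.5 - j21.65 V
Step 2 — Sum components: V_total = 31.45 - j84.88 V.
Step 3 — Convert to polar: |V_total| = 90.52 V, ∠V_total = -69.7°.

V_total = 90.52∠-69.7° V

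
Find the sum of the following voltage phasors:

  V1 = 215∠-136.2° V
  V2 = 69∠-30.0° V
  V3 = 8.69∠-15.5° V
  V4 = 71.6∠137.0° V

Step 1 — Convert each phasor to rectangular form:
  V1 = 215·(cos(-136.2°) + j·sin(-136.2°)) = -155.2 - j148.8 V
  V2 = 69·(cos(-30.0°) + j·sin(-30.0°)) = 59.76 - j34.5 V
  V3 = 8.69·(cos(-15.5°) + j·sin(-15.5°)) = 8.374 - j2.322 V
  V4 = 71.6·(cos(137.0°) + j·sin(137.0°)) = -52.36 + j48.83 V
Step 2 — Sum components: V_total = -139.4 - j136.8 V.
Step 3 — Convert to polar: |V_total| = 195.3 V, ∠V_total = -135.5°.

V_total = 195.3∠-135.5° V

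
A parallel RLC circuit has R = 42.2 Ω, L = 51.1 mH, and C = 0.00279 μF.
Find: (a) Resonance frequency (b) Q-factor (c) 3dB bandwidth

Step 1 — Resonance: ω₀ = 1/√(LC) = 1/√(0.0511·2.79e-09) = 8.375e+04 rad/s.
Step 2 — f₀ = ω₀/(2π) = 1.333e+04 Hz.
Step 3 — Parallel Q: Q = R/(ω₀L) = 42.2/(8.375e+04·0.0511) = 0.009861.
Step 4 — Bandwidth: Δω = ω₀/Q = 8.493e+06 rad/s; BW = Δω/(2π) = 1.352e+06 Hz.

(a) f₀ = 1.333e+04 Hz  (b) Q = 0.009861  (c) BW = 1.352e+06 Hz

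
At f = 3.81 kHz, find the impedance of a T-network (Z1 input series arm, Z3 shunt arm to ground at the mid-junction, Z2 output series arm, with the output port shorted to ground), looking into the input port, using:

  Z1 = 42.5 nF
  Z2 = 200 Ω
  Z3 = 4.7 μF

Step 1 — Angular frequency: ω = 2π·f = 2π·3810 = 2.394e+04 rad/s.
Step 2 — Component impedances:
  Z1: Z = 1/(jωC) = -j/(ω·C) = 0 - j982.9 Ω
  Z2: Z = R = 200 Ω
  Z3: Z = 1/(jωC) = -j/(ω·C) = 0 - j8.888 Ω
Step 3 — With the output port shorted to ground, the output series arm Z2 runs from the junction to ground; the shunt arm Z3 also runs from the junction to ground. They appear in parallel: Z3 || Z2 = 0.3942 - j8.87 Ω.
Step 4 — Series with input arm Z1: Z_in = Z1 + (Z3 || Z2) = 0.3942 - j991.8 Ω = 991.8∠-90.0° Ω.

Z = 0.3942 - j991.8 Ω = 991.8∠-90.0° Ω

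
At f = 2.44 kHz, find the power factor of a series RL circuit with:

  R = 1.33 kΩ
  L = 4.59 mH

Step 1 — Angular frequency: ω = 2π·f = 2π·2440 = 1.533e+04 rad/s.
Step 2 — Component impedances:
  R: Z = R = 1330 Ω
  L: Z = jωL = j·1.533e+04·0.00459 = 0 + j70.37 Ω
Step 3 — Series combination: Z_total = R + L = 1330 + j70.37 Ω = 1332∠3.0° Ω.
Step 4 — Power factor: PF = cos(φ) = Re(Z)/|Z| = 1330/1331.9 = 0.9986.
Step 5 — Type: Im(Z) = 70.37 ⇒ lagging (phase φ = 3.0°).

PF = 0.9986 (lagging, φ = 3.0°)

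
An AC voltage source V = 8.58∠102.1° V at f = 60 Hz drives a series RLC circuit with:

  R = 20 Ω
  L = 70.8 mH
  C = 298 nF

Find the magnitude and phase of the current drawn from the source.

Step 1 — Angular frequency: ω = 2π·f = 2π·60 = 377 rad/s.
Step 2 — Component impedances:
  R: Z = R = 20 Ω
  L: Z = jωL = j·377·0.0708 = 0 + j26.69 Ω
  C: Z = 1/(jωC) = -j/(ω·C) = 0 - j8901 Ω
Step 3 — Series combination: Z_total = R + L + C = 20 - j8875 Ω = 8875∠-89.9° Ω.
Step 4 — Source phasor: V = 8.58∠102.1° V = -1.799 + j8.389 V.
Step 5 — Ohm's law: I = V / Z_total = (-1.799 + j8.389) / (20 - j8875) = -0.0009458 - j0.0002005 A.
Step 6 — Convert to polar: |I| = 0.0009668 A, ∠I = -168.0°.

I = 0.0009668∠-168.0° A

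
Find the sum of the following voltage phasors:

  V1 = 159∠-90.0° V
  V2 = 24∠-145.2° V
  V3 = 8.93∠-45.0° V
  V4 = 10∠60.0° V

Step 1 — Convert each phasor to rectangular form:
  V1 = 159·(cos(-90.0°) + j·sin(-90.0°)) = 0 - j159 V
  V2 = 24·(cos(-145.2°) + j·sin(-145.2°)) = -19.71 - j13.7 V
  V3 = 8.93·(cos(-45.0°) + j·sin(-45.0°)) = 6.314 - j6.314 V
  V4 = 10·(cos(60.0°) + j·sin(60.0°)) = 5 + j8.66 V
Step 2 — Sum components: V_total = -8.393 - j170.4 V.
Step 3 — Convert to polar: |V_total| = 170.6 V, ∠V_total = -92.8°.

V_total = 170.6∠-92.8° V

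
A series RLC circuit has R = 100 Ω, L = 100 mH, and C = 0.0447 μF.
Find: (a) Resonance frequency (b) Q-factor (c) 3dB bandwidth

Step 1 — Resonance: ω₀ = 1/√(LC) = 1/√(0.1·4.47e-08) = 1.496e+04 rad/s.
Step 2 — f₀ = ω₀/(2π) = 2380 Hz.
Step 3 — Series Q: Q = ω₀L/R = 1.496e+04·0.1/100 = 14.96.
Step 4 — Bandwidth: Δω = ω₀/Q = 1000 rad/s; BW = Δω/(2π) = 159.2 Hz.

(a) f₀ = 2380 Hz  (b) Q = 14.96  (c) BW = 159.2 Hz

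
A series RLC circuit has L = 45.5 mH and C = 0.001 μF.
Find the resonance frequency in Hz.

Step 1 — Resonance condition Im(Z)=0 gives ω₀ = 1/√(LC).
Step 2 — ω₀ = 1/√(0.0455·1e-09) = 1.482e+05 rad/s.
Step 3 — f₀ = ω₀/(2π) = 2.359e+04 Hz.

f₀ = 2.359e+04 Hz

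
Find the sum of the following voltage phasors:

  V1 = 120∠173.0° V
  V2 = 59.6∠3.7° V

Step 1 — Convert each phasor to rectangular form:
  V1 = 120·(cos(173.0°) + j·sin(173.0°)) = -119.1 + j14.62 V
  V2 = 59.6·(cos(3.7°) + j·sin(3.7°)) = 59.48 + j3.846 V
Step 2 — Sum components: V_total = -59.63 + j18.47 V.
Step 3 — Convert to polar: |V_total| = 62.42 V, ∠V_total = 162.8°.

V_total = 62.42∠162.8° V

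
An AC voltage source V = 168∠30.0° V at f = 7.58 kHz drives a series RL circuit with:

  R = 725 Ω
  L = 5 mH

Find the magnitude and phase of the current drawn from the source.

Step 1 — Angular frequency: ω = 2π·f = 2π·7580 = 4.763e+04 rad/s.
Step 2 — Component impedances:
  R: Z = R = 725 Ω
  L: Z = jωL = j·4.763e+04·0.005 = 0 + j238.1 Ω
Step 3 — Series combination: Z_total = R + L = 725 + j238.1 Ω = 763.1∠18.2° Ω.
Step 4 — Source phasor: V = 168∠30.0° V = 145.5 + j84 V.
Step 5 — Ohm's law: I = V / Z_total = (145.5 + j84) / (725 + j238.1) = 0.2155 + j0.04508 A.
Step 6 — Convert to polar: |I| = 0.2202 A, ∠I = 11.8°.

I = 0.2202∠11.8° A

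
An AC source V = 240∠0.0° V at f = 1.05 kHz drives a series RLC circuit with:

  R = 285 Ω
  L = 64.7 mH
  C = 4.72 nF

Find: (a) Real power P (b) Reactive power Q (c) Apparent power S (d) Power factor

Step 1 — Angular frequency: ω = 2π·f = 2π·1050 = 6597 rad/s.
Step 2 — Component impedances:
  R: Z = R = 285 Ω
  L: Z = jωL = j·6597·0.0647 = 0 + j426.8 Ω
  C: Z = 1/(jωC) = -j/(ω·C) = 0 - j3.211e+04 Ω
Step 3 — Series combination: Z_total = R + L + C = 285 - j3.169e+04 Ω = 3.169e+04∠-89.5° Ω.
Step 4 — Source phasor: V = 240∠0.0° V = 240 V.
Step 5 — Current: I = V / Z = 6.812e-05 + j0.007574 A = 0.007574∠89.5° A.
Step 6 — Complex power: S = V·I* = 0.01635 - j1.818 VA.
Step 7 — Real power: P = Re(S) = 0.01635 W.
Step 8 — Reactive power: Q = Im(S) = -1.818 VAR.
Step 9 — Apparent power: |S| = 1.818 VA.
Step 10 — Power factor: PF = P/|S| = 0.008994 (leading).

(a) P = 0.01635 W  (b) Q = -1.818 VAR  (c) S = 1.818 VA  (d) PF = 0.008994 (leading)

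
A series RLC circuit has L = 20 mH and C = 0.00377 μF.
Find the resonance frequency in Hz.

Step 1 — Resonance condition Im(Z)=0 gives ω₀ = 1/√(LC).
Step 2 — ω₀ = 1/√(0.02·3.77e-09) = 1.152e+05 rad/s.
Step 3 — f₀ = ω₀/(2π) = 1.833e+04 Hz.

f₀ = 1.833e+04 Hz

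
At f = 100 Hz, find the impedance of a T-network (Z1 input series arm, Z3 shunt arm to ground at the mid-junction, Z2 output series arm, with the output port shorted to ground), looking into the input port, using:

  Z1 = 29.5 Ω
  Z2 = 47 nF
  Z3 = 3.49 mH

Step 1 — Angular frequency: ω = 2π·f = 2π·100 = 628.3 rad/s.
Step 2 — Component impedances:
  Z1: Z = R = 29.5 Ω
  Z2: Z = 1/(jωC) = -j/(ω·C) = 0 - j3.386e+04 Ω
  Z3: Z = jωL = j·628.3·0.00349 = 0 + j2.193 Ω
Step 3 — With the output port shorted to ground, the output series arm Z2 runs from the junction to ground; the shunt arm Z3 also runs from the junction to ground. They appear in parallel: Z3 || Z2 = 0 + j2.193 Ω.
Step 4 — Series with input arm Z1: Z_in = Z1 + (Z3 || Z2) = 29.5 + j2.193 Ω = 29.58∠4.3° Ω.

Z = 29.5 + j2.193 Ω = 29.58∠4.3° Ω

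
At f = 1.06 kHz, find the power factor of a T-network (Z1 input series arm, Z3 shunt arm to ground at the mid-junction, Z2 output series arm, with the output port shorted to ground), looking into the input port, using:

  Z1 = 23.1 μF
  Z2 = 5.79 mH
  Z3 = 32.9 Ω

Step 1 — Angular frequency: ω = 2π·f = 2π·1060 = 6660 rad/s.
Step 2 — Component impedances:
  Z1: Z = 1/(jωC) = -j/(ω·C) = 0 - j6.5 Ω
  Z2: Z = jωL = j·6660·0.00579 = 0 + j38.56 Ω
  Z3: Z = R = 32.9 Ω
Step 3 — With the output port shorted to ground, the output series arm Z2 runs from the junction to ground; the shunt arm Z3 also runs from the junction to ground. They appear in parallel: Z3 || Z2 = 19.04 + j16.24 Ω.
Step 4 — Series with input arm Z1: Z_in = Z1 + (Z3 || Z2) = 19.04 + j9.745 Ω = 21.39∠27.1° Ω.
Step 5 — Power factor: PF = cos(φ) = Re(Z)/|Z| = 19.041/21.389 = 0.8902.
Step 6 — Type: Im(Z) = 9.745 ⇒ lagging (phase φ = 27.1°).

PF = 0.8902 (lagging, φ = 27.1°)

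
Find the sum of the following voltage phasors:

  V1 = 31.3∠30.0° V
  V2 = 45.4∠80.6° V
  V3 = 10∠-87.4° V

Step 1 — Convert each phasor to rectangular form:
  V1 = 31.3·(cos(30.0°) + j·sin(30.0°)) = 27.11 + j15.65 V
  V2 = 45.4·(cos(80.6°) + j·sin(80.6°)) = 7.415 + j44.79 V
  V3 = 10·(cos(-87.4°) + j·sin(-87.4°)) = 0.4536 - j9.99 V
Step 2 — Sum components: V_total = 34.98 + j50.45 V.
Step 3 — Convert to polar: |V_total| = 61.39 V, ∠V_total = 55.3°.

V_total = 61.39∠55.3° V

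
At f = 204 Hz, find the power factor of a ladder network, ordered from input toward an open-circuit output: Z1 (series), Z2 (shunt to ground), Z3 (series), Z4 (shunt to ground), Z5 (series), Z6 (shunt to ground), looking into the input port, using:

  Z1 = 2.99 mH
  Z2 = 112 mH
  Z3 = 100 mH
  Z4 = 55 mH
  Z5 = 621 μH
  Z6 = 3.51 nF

Step 1 — Angular frequency: ω = 2π·f = 2π·204 = 1282 rad/s.
Step 2 — Component impedances:
  Z1: Z = jωL = j·1282·0.00299 = 0 + j3.832 Ω
  Z2: Z = jωL = j·1282·0.112 = 0 + j143.6 Ω
  Z3: Z = jωL = j·1282·0.1 = 0 + j128.2 Ω
  Z4: Z = jωL = j·1282·0.055 = 0 + j70.5 Ω
  Z5: Z = jωL = j·1282·0.000621 = 0 + j0.796 Ω
  Z6: Z = 1/(jωC) = -j/(ω·C) = 0 - j2.223e+05 Ω
Step 3 — Ladder network (open output): work backward from the far end, alternating series and parallel combinations. Z_in = 0 + j87.18 Ω = 87.18∠90.0° Ω.
Step 4 — Power factor: PF = cos(φ) = Re(Z)/|Z| = 0/87.18 = 0.
Step 5 — Type: Im(Z) = 87.18 ⇒ lagging (phase φ = 90.0°).

PF = 0 (lagging, φ = 90.0°)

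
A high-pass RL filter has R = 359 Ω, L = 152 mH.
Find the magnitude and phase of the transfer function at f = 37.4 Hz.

Step 1 — Angular frequency: ω = 2π·37.4 = 235 rad/s.
Step 2 — Transfer function: H(jω) = jωL/(R + jωL).
Step 3 — Numerator jωL = j·35.72; denominator R + jωL = 359 + j35.72.
Step 4 — H = 0.009802 + j0.09852.
Step 5 — Magnitude: |H| = 0.09901 (-20.1 dB); phase: φ = 84.3°.

|H| = 0.09901 (-20.1 dB), φ = 84.3°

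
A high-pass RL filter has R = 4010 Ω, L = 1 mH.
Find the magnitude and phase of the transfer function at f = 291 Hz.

Step 1 — Angular frequency: ω = 2π·291 = 1828 rad/s.
Step 2 — Transfer function: H(jω) = jωL/(R + jωL).
Step 3 — Numerator jωL = j·1.828; denominator R + jωL = 4010 + j1.828.
Step 4 — H = 2.079e-07 + j0.000456.
Step 5 — Magnitude: |H| = 0.000456 (-66.8 dB); phase: φ = 90.0°.

|H| = 0.000456 (-66.8 dB), φ = 90.0°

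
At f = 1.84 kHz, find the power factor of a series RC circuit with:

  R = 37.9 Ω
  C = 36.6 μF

Step 1 — Angular frequency: ω = 2π·f = 2π·1840 = 1.156e+04 rad/s.
Step 2 — Component impedances:
  R: Z = R = 37.9 Ω
  C: Z = 1/(jωC) = -j/(ω·C) = 0 - j2.363 Ω
Step 3 — Series combination: Z_total = R + C = 37.9 - j2.363 Ω = 37.97∠-3.6° Ω.
Step 4 — Power factor: PF = cos(φ) = Re(Z)/|Z| = 37.9/37.974 = 0.9981.
Step 5 — Type: Im(Z) = -2.363 ⇒ leading (phase φ = -3.6°).

PF = 0.9981 (leading, φ = -3.6°)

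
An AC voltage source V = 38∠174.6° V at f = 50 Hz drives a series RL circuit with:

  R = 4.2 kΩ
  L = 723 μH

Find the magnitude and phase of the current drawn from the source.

Step 1 — Angular frequency: ω = 2π·f = 2π·50 = 314.2 rad/s.
Step 2 — Component impedances:
  R: Z = R = 4200 Ω
  L: Z = jωL = j·314.2·0.000723 = 0 + j0.2271 Ω
Step 3 — Series combination: Z_total = R + L = 4200 + j0.2271 Ω = 4200∠0.0° Ω.
Step 4 — Source phasor: V = 38∠174.6° V = -37.83 + j3.576 V.
Step 5 — Ohm's law: I = V / Z_total = (-37.83 + j3.576) / (4200 + j0.2271) = -0.009007 + j0.0008519 A.
Step 6 — Convert to polar: |I| = 0.009048 A, ∠I = 174.6°.

I = 0.009048∠174.6° A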